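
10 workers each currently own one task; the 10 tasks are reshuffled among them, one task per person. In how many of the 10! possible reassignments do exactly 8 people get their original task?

45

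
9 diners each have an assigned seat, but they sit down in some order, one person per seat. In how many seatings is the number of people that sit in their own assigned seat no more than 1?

266993

Sum C(9,i)·!(9-i) for i = 0..1:
  i=0: C(9,0)·!9 = 1·133496 = 133496
  i=1: C(9,1)·!8 = 9·14833 = 133497
Total = 266993.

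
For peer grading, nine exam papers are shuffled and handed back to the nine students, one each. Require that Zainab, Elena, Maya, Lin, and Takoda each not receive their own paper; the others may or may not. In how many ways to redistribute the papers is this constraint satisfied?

205056

Inclusion-exclusion on the 5 forbidden self-matches:
Σ_{j=0}^{5} (-1)^j C(5,j)(9-j)!
= C(5,0)·9! - C(5,1)·8! + C(5,2)·7! - C(5,3)·6! + C(5,4)·5! - C(5,5)·4!
= 362880 - 201600 + 50400 - 7200 + 600 - 24
= 205056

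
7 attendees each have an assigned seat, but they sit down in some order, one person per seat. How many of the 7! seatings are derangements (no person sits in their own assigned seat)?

!7 = 7! · Σ_{k=0}^{7} (-1)^k/k!
= 7! - 7!/1! + 7!/2! - 7!/3! + 7!/4! - 7!/5! + 7!/6! - 7!/7!
= 5040 - 5040 + 2520 - 840 + 210 - 42 + 7 - 1
= 1854

1854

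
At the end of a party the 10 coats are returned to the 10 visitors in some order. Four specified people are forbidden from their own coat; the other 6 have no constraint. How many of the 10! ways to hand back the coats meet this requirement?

Inclusion-exclusion on the 4 forbidden self-matches:
Σ_{j=0}^{4} (-1)^j C(4,j)(10-j)!
= C(4,0)·10! - C(4,1)·9! + C(4,2)·8! - C(4,3)·7! + C(4,4)·6!
= 3628800 - 1451520 + 241920 - 20160 + 720
= 2399760

2399760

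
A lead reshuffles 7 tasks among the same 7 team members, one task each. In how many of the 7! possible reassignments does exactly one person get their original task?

Choose which one of the 7 is fixed: C(7,1) = 7.
The remaining 6 must be deranged: !6 = 265.
Total: 7 × 265 = 1855.

1855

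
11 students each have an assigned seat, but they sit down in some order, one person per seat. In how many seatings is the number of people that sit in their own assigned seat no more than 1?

29369141

Sum C(11,i)·!(11-i) for i = 0..1:
  i=0: C(11,0)·!11 = 1·14684570 = 14684570
  i=1: C(11,1)·!10 = 11·1334961 = 14684571
Total = 29369141.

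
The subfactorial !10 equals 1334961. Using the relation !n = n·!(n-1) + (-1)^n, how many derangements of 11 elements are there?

!11 = 11·1334961 - 1 = 14684570.

14684570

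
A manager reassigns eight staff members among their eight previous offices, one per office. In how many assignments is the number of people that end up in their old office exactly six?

Choose which 6 of the 8 are fixed: C(8,6) = 28.
The other 2 form a derangement: !2 = 1.
Total: 28 × 1 = 28.

28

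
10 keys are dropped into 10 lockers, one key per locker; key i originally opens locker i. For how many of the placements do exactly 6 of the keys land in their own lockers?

Choose which 6 of the 10 are fixed: C(10,6) = 210.
The other 4 form a derangement: !4 = 9.
Total: 210 × 9 = 1890.

1890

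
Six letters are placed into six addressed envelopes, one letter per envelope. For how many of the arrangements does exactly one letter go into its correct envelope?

264

Pick the single fixed position: C(6,1) = 6 ways.
The remaining 5 must be deranged: !5 = 44.
Total: 6 × 44 = 264.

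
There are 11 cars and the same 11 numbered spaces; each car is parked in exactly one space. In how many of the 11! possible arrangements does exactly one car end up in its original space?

Choose which one of the 11 is fixed: C(11,1) = 11.
The other 10 form a derangement: !10 = 1334961.
Total: 11 × 1334961 = 14684571.

14684571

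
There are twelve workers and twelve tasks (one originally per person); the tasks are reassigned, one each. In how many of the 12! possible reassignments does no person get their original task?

!12 = 12! · Σ_{k=0}^{12} (-1)^k/k!
= 12! - 12!/1! + 12!/2! - 12!/3! + 12!/4! - 12!/5! + 12!/6! - 12!/7! + 12!/8! - 12!/9! + 12!/10! - 12!/11! + 12!/12!
= 479001600 - 479001600 + 239500800 - 79833600 + 19958400 - 3991680 + 665280 - 95040 + 11880 - 1320 + 132 - 12 + 1
= 176214841

176214841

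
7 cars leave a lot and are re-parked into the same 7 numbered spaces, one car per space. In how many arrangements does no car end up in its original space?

1854

!7 is the nearest integer to 7!/e.
7! = 5040, and 5040/e ≈ 1854.11, so !7 = 1854.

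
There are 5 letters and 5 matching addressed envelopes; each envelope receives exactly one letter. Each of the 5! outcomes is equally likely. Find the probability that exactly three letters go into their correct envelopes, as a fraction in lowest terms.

Favorable outcomes: C(5,3)·!2 = 10·1 = 10.
Total outcomes: 5! = 120.
Probability = 10/120 = 1/12.

1/12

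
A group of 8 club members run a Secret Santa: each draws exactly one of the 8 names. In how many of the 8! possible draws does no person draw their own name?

Use !n = (n-1)(!(n-1) + !(n-2)).
!8 = 7·(1854 + 265) = 7·2119 = 14833

14833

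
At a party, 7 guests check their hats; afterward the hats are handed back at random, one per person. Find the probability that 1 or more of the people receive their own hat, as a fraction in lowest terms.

177/280

Favorable outcomes: Σ_{i≥1} C(7,i)·!(7-i) = 7·265 + 21·44 + 35·9 + 35·2 + 21·1 + 7·0 + 1·1 = 3186.
Total outcomes: 7! = 5040.
Probability = 3186/5040 = 177/280.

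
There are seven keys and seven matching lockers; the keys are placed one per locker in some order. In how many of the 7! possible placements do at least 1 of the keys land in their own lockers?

Sum C(7,i)·!(7-i) for i = 1..7:
  i=1: C(7,1)·!6 = 7·265 = 1855
  i=2: C(7,2)·!5 = 21·44 = 924
  i=3: C(7,3)·!4 = 35·9 = 315
  i=4: C(7,4)·!3 = 35·2 = 70
  i=5: C(7,5)·!2 = 21·1 = 21
  i=6: C(7,6)·!1 = 7·0 = 0
  i=7: C(7,7)·!0 = 1·1 = 1
Total = 3186.

3186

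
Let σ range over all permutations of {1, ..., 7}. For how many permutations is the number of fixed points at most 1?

# with exactly i fixed is C(7,i)·!(7-i); sum over i=0..1:
  i=0: C(7,0)·!7 = 1·1854 = 1854
  i=1: C(7,1)·!6 = 7·265 = 1855
Total = 3709.

3709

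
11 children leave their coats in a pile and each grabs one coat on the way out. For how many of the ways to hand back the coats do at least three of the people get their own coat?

Sum C(11,i)·!(11-i) for i = 3..11:
  i=3: C(11,3)·!8 = 165·14833 = 2447445
  i=4: C(11,4)·!7 = 330·1854 = 611820
  i=5: C(11,5)·!6 = 462·265 = 122430
  i=6: C(11,6)·!5 = 462·44 = 20328
  i=7: C(11,7)·!4 = 330·9 = 2970
  i=8: C(11,8)·!3 = 165·2 = 330
  i=9: C(11,9)·!2 = 55·1 = 55
  i=10: C(11,10)·!1 = 11·0 = 0
  i=11: C(11,11)·!0 = 1·1 = 1
Total = 3205379.

3205379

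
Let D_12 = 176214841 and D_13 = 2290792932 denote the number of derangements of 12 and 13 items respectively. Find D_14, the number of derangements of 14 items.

32071101049

D_14 = (14-1)·(D_13 + D_12) = 13·(2290792932 + 176214841) = 13·2467007773 = 32071101049.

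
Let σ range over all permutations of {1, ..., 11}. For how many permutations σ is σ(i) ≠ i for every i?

The number of derangements of 11 is !11 = Σ_{k=0}^{11} (-1)^k·11!/k!
= 11! - 11!/1! + 11!/2! - 11!/3! + 11!/4! - 11!/5! + 11!/6! - 11!/7! + 11!/8! - 11!/9! + 11!/10! - 11!/11!
= 39916800 - 39916800 + 19958400 - 6652800 + 1663200 - 332640 + 55440 - 7920 + 990 - 110 + 11 - 1
= 14684570

14684570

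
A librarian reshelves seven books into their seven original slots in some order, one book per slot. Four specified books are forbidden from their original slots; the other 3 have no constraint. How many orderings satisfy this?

Let A_j be the event that the j-th constrained one is fixed. By inclusion-exclusion over the 4 events:
Σ_{j=0}^{4} (-1)^j C(4,j)(7-j)!
= C(4,0)·7! - C(4,1)·6! + C(4,2)·5! - C(4,3)·4! + C(4,4)·3!
= 5040 - 2880 + 720 - 96 + 6
= 2790

2790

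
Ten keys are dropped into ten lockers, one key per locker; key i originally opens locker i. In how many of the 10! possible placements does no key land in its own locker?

1334961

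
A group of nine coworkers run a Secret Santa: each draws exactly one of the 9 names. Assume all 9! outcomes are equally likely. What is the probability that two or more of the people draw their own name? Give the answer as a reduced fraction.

95887/362880

Favorable outcomes: Σ_{i≥2} C(9,i)·!(9-i) = 36·1854 + 84·265 + 126·44 + 126·9 + 84·2 + 36·1 + 9·0 + 1·1 = 95887.
Total outcomes: 9! = 362880.
Probability = 95887/362880 = 95887/362880.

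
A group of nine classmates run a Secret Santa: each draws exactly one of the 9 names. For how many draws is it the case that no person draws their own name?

133496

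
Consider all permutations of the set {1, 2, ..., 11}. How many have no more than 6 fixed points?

# with exactly i fixed is C(11,i)·!(11-i); sum over i=0..6:
  i=0: C(11,0)·!11 = 1·14684570 = 14684570
  i=1: C(11,1)·!10 = 11·1334961 = 14684571
  i=2: C(11,2)·!9 = 55·133496 = 7342280
  i=3: C(11,3)·!8 = 165·14833 = 2447445
  i=4: C(11,4)·!7 = 330·1854 = 611820
  i=5: C(11,5)·!6 = 462·265 = 122430
  i=6: C(11,6)·!5 = 462·44 = 20328
Total = 39913444.

39913444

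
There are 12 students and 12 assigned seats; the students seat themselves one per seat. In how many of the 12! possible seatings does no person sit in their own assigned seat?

The number of derangements of 12 is !12 = Σ_{k=0}^{12} (-1)^k·12!/k!
= 12! - 12!/1! + 12!/2! - 12!/3! + 12!/4! - 12!/5! + 12!/6! - 12!/7! + 12!/8! - 12!/9! + 12!/10! - 12!/11! + 12!/12!
= 479001600 - 479001600 + 239500800 - 79833600 + 19958400 - 3991680 + 665280 - 95040 + 11880 - 1320 + 132 - 12 + 1
= 176214841

176214841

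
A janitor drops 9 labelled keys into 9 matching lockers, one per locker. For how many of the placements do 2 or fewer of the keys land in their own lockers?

333737

# with exactly i fixed is C(9,i)·!(9-i); sum over i=0..2:
  i=0: C(9,0)·!9 = 1·133496 = 133496
  i=1: C(9,1)·!8 = 9·14833 = 133497
  i=2: C(9,2)·!7 = 36·1854 = 66744
Total = 333737.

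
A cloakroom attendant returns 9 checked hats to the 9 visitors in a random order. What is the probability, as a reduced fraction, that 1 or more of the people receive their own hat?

Favorable outcomes: Σ_{i≥1} C(9,i)·!(9-i) = 9·14833 + 36·1854 + 84·265 + 126·44 + 126·9 + 84·2 + 36·1 + 9·0 + 1·1 = 229384.
Total outcomes: 9! = 362880.
Probability = 229384/362880 = 28673/45360.

28673/45360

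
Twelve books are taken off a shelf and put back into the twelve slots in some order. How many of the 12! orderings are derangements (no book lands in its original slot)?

The subfactorial !12 = [12!/e] (nearest integer).
12! = 479001600, and 479001600/e ≈ 176214840.93, so !12 = 176214841.

176214841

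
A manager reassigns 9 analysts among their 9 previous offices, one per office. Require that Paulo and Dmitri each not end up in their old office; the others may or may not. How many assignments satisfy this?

287280

Inclusion-exclusion on the 2 forbidden self-matches:
Σ_{j=0}^{2} (-1)^j C(2,j)(9-j)!
= C(2,0)·9! - C(2,1)·8! + C(2,2)·7!
= 362880 - 80640 + 5040
= 287280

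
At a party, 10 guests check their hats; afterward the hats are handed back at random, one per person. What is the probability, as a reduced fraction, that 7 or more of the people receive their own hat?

143/1814400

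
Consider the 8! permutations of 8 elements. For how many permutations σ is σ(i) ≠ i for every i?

14833

!8 = 8! · Σ_{k=0}^{8} (-1)^k/k!
= 8! - 8!/1! + 8!/2! - 8!/3! + 8!/4! - 8!/5! + 8!/6! - 8!/7! + 8!/8!
= 40320 - 40320 + 20160 - 6720 + 1680 - 336 + 56 - 8 + 1
= 14833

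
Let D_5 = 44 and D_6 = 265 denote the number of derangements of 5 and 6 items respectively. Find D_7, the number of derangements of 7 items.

1854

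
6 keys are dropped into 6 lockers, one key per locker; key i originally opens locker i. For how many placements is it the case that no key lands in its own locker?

Recurrence: !6 = 6·!5 + (-1)^6.
!6 = 6·44 + 1 = 265

265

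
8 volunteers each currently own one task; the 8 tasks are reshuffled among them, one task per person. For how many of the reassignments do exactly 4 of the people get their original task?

630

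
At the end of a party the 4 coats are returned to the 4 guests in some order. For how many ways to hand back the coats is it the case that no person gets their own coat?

9

Use !n = (n-1)(!(n-1) + !(n-2)).
!4 = 3·(2 + 1) = 3·3 = 9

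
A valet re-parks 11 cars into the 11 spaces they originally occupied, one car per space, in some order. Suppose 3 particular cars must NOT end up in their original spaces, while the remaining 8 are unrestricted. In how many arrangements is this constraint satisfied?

30078720

Let A_j be the event that the j-th constrained one is fixed. By inclusion-exclusion over the 3 events:
Σ_{j=0}^{3} (-1)^j C(3,j)(11-j)!
= C(3,0)·11! - C(3,1)·10! + C(3,2)·9! - C(3,3)·8!
= 39916800 - 10886400 + 1088640 - 40320
= 30078720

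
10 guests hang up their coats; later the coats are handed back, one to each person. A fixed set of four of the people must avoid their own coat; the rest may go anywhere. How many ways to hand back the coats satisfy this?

2399760

Inclusion-exclusion on the 4 forbidden self-matches:
Σ_{j=0}^{4} (-1)^j C(4,j)(10-j)!
= C(4,0)·10! - C(4,1)·9! + C(4,2)·8! - C(4,3)·7! + C(4,4)·6!
= 3628800 - 1451520 + 241920 - 20160 + 720
= 2399760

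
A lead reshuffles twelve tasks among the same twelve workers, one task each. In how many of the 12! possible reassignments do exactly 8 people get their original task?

4455

Pick the 8 fixed positions: C(12,8) = 495 ways.
The other 4 form a derangement: !4 = 9.
Total: 495 × 9 = 4455.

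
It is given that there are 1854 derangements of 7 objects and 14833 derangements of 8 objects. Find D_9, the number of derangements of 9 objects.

133496

D_9 = (9-1)·(D_8 + D_7) = 8·(14833 + 1854) = 8·16687 = 133496.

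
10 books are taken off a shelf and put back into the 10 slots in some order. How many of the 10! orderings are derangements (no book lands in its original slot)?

Recurrence: !10 = 9·(!9 + !8).
!10 = 9·(133496 + 14833) = 9·148329 = 1334961

1334961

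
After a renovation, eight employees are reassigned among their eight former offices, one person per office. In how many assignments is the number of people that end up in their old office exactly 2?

7420

Pick the 2 fixed positions: C(8,2) = 28 ways.
The remaining 6 must be deranged: !6 = 265.
Total: 28 × 265 = 7420.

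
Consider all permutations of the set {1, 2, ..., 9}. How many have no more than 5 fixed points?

# with exactly i fixed is C(9,i)·!(9-i); sum over i=0..5:
  i=0: C(9,0)·!9 = 1·133496 = 133496
  i=1: C(9,1)·!8 = 9·14833 = 133497
  i=2: C(9,2)·!7 = 36·1854 = 66744
  i=3: C(9,3)·!6 = 84·265 = 22260
  i=4: C(9,4)·!5 = 126·44 = 5544
  i=5: C(9,5)·!4 = 126·9 = 1134
Total = 362675.

362675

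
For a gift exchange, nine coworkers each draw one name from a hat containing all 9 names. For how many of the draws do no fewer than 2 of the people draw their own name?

# with exactly i fixed is C(9,i)·!(9-i); sum over i=2..9:
  i=2: C(9,2)·!7 = 36·1854 = 66744
  i=3: C(9,3)·!6 = 84·265 = 22260
  i=4: C(9,4)·!5 = 126·44 = 5544
  i=5: C(9,5)·!4 = 126·9 = 1134
  i=6: C(9,6)·!3 = 84·2 = 168
  i=7: C(9,7)·!2 = 36·1 = 36
  i=8: C(9,8)·!1 = 9·0 = 0
  i=9: C(9,9)·!0 = 1·1 = 1
Total = 95887.

95887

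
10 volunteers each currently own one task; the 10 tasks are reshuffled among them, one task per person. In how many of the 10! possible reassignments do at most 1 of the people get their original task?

2669921

Sum C(10,i)·!(10-i) for i = 0..1:
  i=0: C(10,0)·!10 = 1·1334961 = 1334961
  i=1: C(10,1)·!9 = 10·133496 = 1334960
Total = 2669921.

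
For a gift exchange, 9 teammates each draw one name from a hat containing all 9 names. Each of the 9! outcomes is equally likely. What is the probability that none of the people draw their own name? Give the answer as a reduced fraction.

Favorable outcomes: !9 = 133496.
Total outcomes: 9! = 362880.
Probability = 133496/362880 = 16687/45360.

16687/45360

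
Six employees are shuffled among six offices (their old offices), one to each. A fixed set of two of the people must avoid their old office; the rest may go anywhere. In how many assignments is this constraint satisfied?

Let A_j be the event that the j-th constrained one is fixed. By inclusion-exclusion over the 2 events:
Σ_{j=0}^{2} (-1)^j C(2,j)(6-j)!
= C(2,0)·6! - C(2,1)·5! + C(2,2)·4!
= 720 - 240 + 24
= 504

504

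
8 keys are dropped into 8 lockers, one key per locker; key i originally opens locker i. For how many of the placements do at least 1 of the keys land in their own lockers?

# with exactly i fixed is C(8,i)·!(8-i); sum over i=1..8:
  i=1: C(8,1)·!7 = 8·1854 = 14832
  i=2: C(8,2)·!6 = 28·265 = 7420
  i=3: C(8,3)·!5 = 56·44 = 2464
  i=4: C(8,4)·!4 = 70·9 = 630
  i=5: C(8,5)·!3 = 56·2 = 112
  i=6: C(8,6)·!2 = 28·1 = 28
  i=7: C(8,7)·!1 = 8·0 = 0
  i=8: C(8,8)·!0 = 1·1 = 1
Total = 25487.

25487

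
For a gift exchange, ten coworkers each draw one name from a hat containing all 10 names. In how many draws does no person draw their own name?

!10 is the nearest integer to 10!/e.
10! = 3628800, and 3628800/e ≈ 1334960.92, so !10 = 1334961.

1334961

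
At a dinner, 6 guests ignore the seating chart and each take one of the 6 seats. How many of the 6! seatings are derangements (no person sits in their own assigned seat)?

265

Use !n = n·!(n-1) + (-1)^n.
!6 = 6·44 + 1 = 265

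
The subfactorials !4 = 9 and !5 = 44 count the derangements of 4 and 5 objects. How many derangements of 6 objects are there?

!6 = (6-1)·(!5 + !4) = 5·(44 + 9) = 5·53 = 265.

265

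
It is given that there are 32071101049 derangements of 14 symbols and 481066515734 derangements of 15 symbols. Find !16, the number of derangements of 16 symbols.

7697064251745

!16 = (16-1)·(!15 + !14) = 15·(481066515734 + 32071101049) = 15·513137616783 = 7697064251745.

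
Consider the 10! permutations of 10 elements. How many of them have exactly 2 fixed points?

Pick the 2 fixed positions: C(10,2) = 45 ways.
The remaining 8 must be deranged: !8 = 14833.
Total: 45 × 14833 = 667485.

667485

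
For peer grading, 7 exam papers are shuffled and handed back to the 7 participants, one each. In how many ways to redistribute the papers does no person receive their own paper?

The number of derangements of 7 is !7 = Σ_{k=0}^{7} (-1)^k·7!/k!
= 7! - 7!/1! + 7!/2! - 7!/3! + 7!/4! - 7!/5! + 7!/6! - 7!/7!
= 5040 - 5040 + 2520 - 840 + 210 - 42 + 7 - 1
= 1854

1854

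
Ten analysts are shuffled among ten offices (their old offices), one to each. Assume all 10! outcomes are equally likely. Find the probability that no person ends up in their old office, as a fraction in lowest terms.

Favorable outcomes: !10 = 1334961.
Total outcomes: 10! = 3628800.
Probability = 1334961/3628800 = 16481/44800.

16481/44800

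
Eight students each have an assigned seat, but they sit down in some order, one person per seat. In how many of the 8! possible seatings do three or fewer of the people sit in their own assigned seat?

39549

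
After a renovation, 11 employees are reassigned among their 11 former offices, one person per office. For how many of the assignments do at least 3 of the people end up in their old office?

3205379

Sum C(11,i)·!(11-i) for i = 3..11:
  i=3: C(11,3)·!8 = 165·14833 = 2447445
  i=4: C(11,4)·!7 = 330·1854 = 611820
  i=5: C(11,5)·!6 = 462·265 = 122430
  i=6: C(11,6)·!5 = 462·44 = 20328
  i=7: C(11,7)·!4 = 330·9 = 2970
  i=8: C(11,8)·!3 = 165·2 = 330
  i=9: C(11,9)·!2 = 55·1 = 55
  i=10: C(11,10)·!1 = 11·0 = 0
  i=11: C(11,11)·!0 = 1·1 = 1
Total = 3205379.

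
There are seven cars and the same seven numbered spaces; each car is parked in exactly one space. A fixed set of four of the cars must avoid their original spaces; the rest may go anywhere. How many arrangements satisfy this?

Inclusion-exclusion on the 4 forbidden self-matches:
Σ_{j=0}^{4} (-1)^j C(4,j)(7-j)!
= C(4,0)·7! - C(4,1)·6! + C(4,2)·5! - C(4,3)·4! + C(4,4)·3!
= 5040 - 2880 + 720 - 96 + 6
= 2790

2790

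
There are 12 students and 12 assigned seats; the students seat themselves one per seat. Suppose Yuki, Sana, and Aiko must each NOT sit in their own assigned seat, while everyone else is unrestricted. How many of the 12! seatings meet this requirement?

369774720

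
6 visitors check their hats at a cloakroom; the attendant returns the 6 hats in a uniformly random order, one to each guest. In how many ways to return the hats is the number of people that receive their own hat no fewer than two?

191

Sum C(6,i)·!(6-i) for i = 2..6:
  i=2: C(6,2)·!4 = 15·9 = 135
  i=3: C(6,3)·!3 = 20·2 = 40
  i=4: C(6,4)·!2 = 15·1 = 15
  i=5: C(6,5)·!1 = 6·0 = 0
  i=6: C(6,6)·!0 = 1·1 = 1
Total = 191.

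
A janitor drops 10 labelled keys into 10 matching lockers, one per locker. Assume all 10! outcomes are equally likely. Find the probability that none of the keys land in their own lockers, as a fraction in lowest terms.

16481/44800

Favorable outcomes: !10 = 1334961.
Total outcomes: 10! = 3628800.
Probability = 1334961/3628800 = 16481/44800.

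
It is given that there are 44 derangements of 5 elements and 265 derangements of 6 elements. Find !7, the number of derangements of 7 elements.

1854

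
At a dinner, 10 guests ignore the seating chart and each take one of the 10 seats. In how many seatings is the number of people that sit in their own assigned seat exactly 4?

55650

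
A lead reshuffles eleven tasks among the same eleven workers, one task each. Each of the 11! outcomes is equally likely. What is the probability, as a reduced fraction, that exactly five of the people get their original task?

Favorable outcomes: C(11,5)·!6 = 462·265 = 122430.
Total outcomes: 11! = 39916800.
Probability = 122430/39916800 = 53/17280.

53/17280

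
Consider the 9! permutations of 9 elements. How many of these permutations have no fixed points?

133496

The subfactorial !9 = [9!/e] (nearest integer).
9! = 362880, and 362880/e ≈ 133496.09, so !9 = 133496.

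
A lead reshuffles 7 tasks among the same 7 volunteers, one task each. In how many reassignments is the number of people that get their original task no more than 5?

# with exactly i fixed is C(7,i)·!(7-i); sum over i=0..5:
  i=0: C(7,0)·!7 = 1·1854 = 1854
  i=1: C(7,1)·!6 = 7·265 = 1855
  i=2: C(7,2)·!5 = 21·44 = 924
  i=3: C(7,3)·!4 = 35·9 = 315
  i=4: C(7,4)·!3 = 35·2 = 70
  i=5: C(7,5)·!2 = 21·1 = 21
Total = 5039.

5039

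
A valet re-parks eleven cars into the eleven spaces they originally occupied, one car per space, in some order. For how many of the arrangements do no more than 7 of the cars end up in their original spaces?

39916414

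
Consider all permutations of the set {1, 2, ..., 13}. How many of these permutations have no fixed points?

The subfactorial !13 = [13!/e] (nearest integer).
13! = 6227020800, and 6227020800/e ≈ 2290792932.07, so !13 = 2290792932.

2290792932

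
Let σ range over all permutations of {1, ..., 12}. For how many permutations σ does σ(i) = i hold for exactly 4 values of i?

7342335

Pick the 4 fixed positions: C(12,4) = 495 ways.
The remaining 8 must be deranged: !8 = 14833.
Total: 495 × 14833 = 7342335.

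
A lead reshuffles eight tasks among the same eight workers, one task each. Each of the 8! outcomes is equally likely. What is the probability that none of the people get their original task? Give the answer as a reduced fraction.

2119/5760

Favorable outcomes: !8 = 14833.
Total outcomes: 8! = 40320.
Probability = 14833/40320 = 2119/5760.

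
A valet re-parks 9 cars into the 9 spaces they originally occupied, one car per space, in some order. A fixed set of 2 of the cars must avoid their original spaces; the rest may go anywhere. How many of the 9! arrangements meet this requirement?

287280

Inclusion-exclusion on the 2 forbidden self-matches:
Σ_{j=0}^{2} (-1)^j C(2,j)(9-j)!
= C(2,0)·9! - C(2,1)·8! + C(2,2)·7!
= 362880 - 80640 + 5040
= 287280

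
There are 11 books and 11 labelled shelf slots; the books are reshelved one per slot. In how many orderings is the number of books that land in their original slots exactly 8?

Choose which 8 of the 11 are fixed: C(11,8) = 165.
The other 3 form a derangement: !3 = 2.
Total: 165 × 2 = 330.

330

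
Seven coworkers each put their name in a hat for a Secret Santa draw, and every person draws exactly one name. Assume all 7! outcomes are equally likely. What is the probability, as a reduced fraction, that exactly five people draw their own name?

1/240

Favorable outcomes: C(7,5)·!2 = 21·1 = 21.
Total outcomes: 7! = 5040.
Probability = 21/5040 = 1/240.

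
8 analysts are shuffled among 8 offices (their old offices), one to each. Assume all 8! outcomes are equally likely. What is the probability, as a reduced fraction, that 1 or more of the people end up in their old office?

Favorable outcomes: Σ_{i≥1} C(8,i)·!(8-i) = 8·1854 + 28·265 + 56·44 + 70·9 + 56·2 + 28·1 + 8·0 + 1·1 = 25487.
Total outcomes: 8! = 40320.
Probability = 25487/40320 = 3641/5760.

3641/5760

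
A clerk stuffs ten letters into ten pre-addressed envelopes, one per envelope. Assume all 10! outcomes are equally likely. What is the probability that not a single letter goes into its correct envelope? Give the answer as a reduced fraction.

Favorable outcomes: !10 = 1334961.
Total outcomes: 10! = 3628800.
Probability = 1334961/3628800 = 16481/44800.

16481/44800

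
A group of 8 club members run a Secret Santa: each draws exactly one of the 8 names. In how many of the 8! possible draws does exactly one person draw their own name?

14832

Pick the single fixed position: C(8,1) = 8 ways.
The other 7 form a derangement: !7 = 1854.
Total: 8 × 1854 = 14832.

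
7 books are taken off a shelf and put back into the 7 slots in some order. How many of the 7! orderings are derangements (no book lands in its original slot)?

Use !n = n·!(n-1) + (-1)^n.
!7 = 7·265 - 1 = 1854

1854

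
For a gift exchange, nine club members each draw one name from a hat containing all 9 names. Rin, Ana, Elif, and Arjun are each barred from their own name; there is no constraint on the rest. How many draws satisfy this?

Let A_j be the event that the j-th constrained one is fixed. By inclusion-exclusion over the 4 events:
Σ_{j=0}^{4} (-1)^j C(4,j)(9-j)!
= C(4,0)·9! - C(4,1)·8! + C(4,2)·7! - C(4,3)·6! + C(4,4)·5!
= 362880 - 161280 + 30240 - 2880 + 120
= 229080

229080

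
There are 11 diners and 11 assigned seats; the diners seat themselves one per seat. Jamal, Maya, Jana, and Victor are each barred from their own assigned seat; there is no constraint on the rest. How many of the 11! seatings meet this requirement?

Let A_j be the event that the j-th constrained one is fixed. By inclusion-exclusion over the 4 events:
Σ_{j=0}^{4} (-1)^j C(4,j)(11-j)!
= C(4,0)·11! - C(4,1)·10! + C(4,2)·9! - C(4,3)·8! + C(4,4)·7!
= 39916800 - 14515200 + 2177280 - 161280 + 5040
= 27422640

27422640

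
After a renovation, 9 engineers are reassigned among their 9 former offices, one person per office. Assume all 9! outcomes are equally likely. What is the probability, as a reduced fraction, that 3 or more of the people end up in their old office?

29143/362880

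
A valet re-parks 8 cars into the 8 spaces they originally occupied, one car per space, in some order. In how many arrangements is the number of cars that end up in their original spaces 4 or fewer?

# with exactly i fixed is C(8,i)·!(8-i); sum over i=0..4:
  i=0: C(8,0)·!8 = 1·14833 = 14833
  i=1: C(8,1)·!7 = 8·1854 = 14832
  i=2: C(8,2)·!6 = 28·265 = 7420
  i=3: C(8,3)·!5 = 56·44 = 2464
  i=4: C(8,4)·!4 = 70·9 = 630
Total = 40179.

40179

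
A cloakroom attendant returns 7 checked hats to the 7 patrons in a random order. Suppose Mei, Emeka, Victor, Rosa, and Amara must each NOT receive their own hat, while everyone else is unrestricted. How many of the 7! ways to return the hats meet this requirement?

2428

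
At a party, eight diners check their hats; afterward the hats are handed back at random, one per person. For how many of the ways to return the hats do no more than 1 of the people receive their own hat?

Sum C(8,i)·!(8-i) for i = 0..1:
  i=0: C(8,0)·!8 = 1·14833 = 14833
  i=1: C(8,1)·!7 = 8·1854 = 14832
Total = 29665.

29665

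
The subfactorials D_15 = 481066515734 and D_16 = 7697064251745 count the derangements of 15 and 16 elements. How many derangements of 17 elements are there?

D_17 = (17-1)·(D_16 + D_15) = 16·(7697064251745 + 481066515734) = 16·8178130767479 = 130850092279664.

130850092279664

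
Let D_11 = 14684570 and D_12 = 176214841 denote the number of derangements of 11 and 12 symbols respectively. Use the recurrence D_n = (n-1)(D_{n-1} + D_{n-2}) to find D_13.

D_13 = (13-1)·(D_12 + D_11) = 12·(176214841 + 14684570) = 12·190899411 = 2290792932.

2290792932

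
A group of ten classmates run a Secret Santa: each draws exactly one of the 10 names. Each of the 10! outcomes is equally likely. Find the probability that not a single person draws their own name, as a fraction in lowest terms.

16481/44800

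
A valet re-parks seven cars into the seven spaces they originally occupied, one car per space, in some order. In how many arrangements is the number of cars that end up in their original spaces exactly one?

Choose which one of the 7 is fixed: C(7,1) = 7.
The remaining 6 must be deranged: !6 = 265.
Total: 7 × 265 = 1855.

1855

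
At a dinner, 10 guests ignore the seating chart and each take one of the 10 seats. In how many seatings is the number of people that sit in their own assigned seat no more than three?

3559886

Sum C(10,i)·!(10-i) for i = 0..3:
  i=0: C(10,0)·!10 = 1·1334961 = 1334961
  i=1: C(10,1)·!9 = 10·133496 = 1334960
  i=2: C(10,2)·!8 = 45·14833 = 667485
  i=3: C(10,3)·!7 = 120·1854 = 222480
Total = 3559886.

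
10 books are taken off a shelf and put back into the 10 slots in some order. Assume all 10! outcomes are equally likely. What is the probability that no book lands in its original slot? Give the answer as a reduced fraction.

Favorable outcomes: !10 = 1334961.
Total outcomes: 10! = 3628800.
Probability = 1334961/3628800 = 16481/44800.

16481/44800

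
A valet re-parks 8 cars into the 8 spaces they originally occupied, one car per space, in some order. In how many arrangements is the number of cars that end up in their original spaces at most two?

37085

# with exactly i fixed is C(8,i)·!(8-i); sum over i=0..2:
  i=0: C(8,0)·!8 = 1·14833 = 14833
  i=1: C(8,1)·!7 = 8·1854 = 14832
  i=2: C(8,2)·!6 = 28·265 = 7420
Total = 37085.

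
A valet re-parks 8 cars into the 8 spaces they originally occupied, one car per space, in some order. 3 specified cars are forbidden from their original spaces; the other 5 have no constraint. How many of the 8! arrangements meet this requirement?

Let A_j be the event that the j-th constrained one is fixed. By inclusion-exclusion over the 3 events:
Σ_{j=0}^{3} (-1)^j C(3,j)(8-j)!
= C(3,0)·8! - C(3,1)·7! + C(3,2)·6! - C(3,3)·5!
= 40320 - 15120 + 2160 - 120
= 27240

27240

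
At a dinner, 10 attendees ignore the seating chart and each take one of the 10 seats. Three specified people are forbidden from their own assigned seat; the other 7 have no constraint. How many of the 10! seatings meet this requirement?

Let A_j be the event that the j-th constrained one is fixed. By inclusion-exclusion over the 3 events:
Σ_{j=0}^{3} (-1)^j C(3,j)(10-j)!
= C(3,0)·10! - C(3,1)·9! + C(3,2)·8! - C(3,3)·7!
= 3628800 - 1088640 + 120960 - 5040
= 2656080

2656080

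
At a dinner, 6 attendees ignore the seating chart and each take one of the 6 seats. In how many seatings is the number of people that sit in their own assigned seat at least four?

16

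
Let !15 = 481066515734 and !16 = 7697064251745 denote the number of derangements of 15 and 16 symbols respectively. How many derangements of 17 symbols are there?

!17 = (17-1)·(!16 + !15) = 16·(7697064251745 + 481066515734) = 16·8178130767479 = 130850092279664.

130850092279664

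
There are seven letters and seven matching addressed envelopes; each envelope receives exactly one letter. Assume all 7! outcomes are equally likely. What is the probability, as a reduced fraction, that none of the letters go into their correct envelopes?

103/280

Favorable outcomes: !7 = 1854.
Total outcomes: 7! = 5040.
Probability = 1854/5040 = 103/280.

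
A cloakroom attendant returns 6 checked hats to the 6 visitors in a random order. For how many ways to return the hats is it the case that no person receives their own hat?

265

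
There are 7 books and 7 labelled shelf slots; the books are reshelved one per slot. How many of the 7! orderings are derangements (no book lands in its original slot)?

1854

!7 is the nearest integer to 7!/e.
7! = 5040, and 5040/e ≈ 1854.11, so !7 = 1854.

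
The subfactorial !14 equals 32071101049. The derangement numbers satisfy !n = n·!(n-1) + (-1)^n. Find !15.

481066515734

!15 = 15·32071101049 - 1 = 481066515734.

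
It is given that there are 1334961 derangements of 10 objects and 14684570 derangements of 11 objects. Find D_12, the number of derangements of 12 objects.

176214841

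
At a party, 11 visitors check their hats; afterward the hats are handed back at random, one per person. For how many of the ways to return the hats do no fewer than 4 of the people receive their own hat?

# with exactly i fixed is C(11,i)·!(11-i); sum over i=4..11:
  i=4: C(11,4)·!7 = 330·1854 = 611820
  i=5: C(11,5)·!6 = 462·265 = 122430
  i=6: C(11,6)·!5 = 462·44 = 20328
  i=7: C(11,7)·!4 = 330·9 = 2970
  i=8: C(11,8)·!3 = 165·2 = 330
  i=9: C(11,9)·!2 = 55·1 = 55
  i=10: C(11,10)·!1 = 11·0 = 0
  i=11: C(11,11)·!0 = 1·1 = 1
Total = 757934.

757934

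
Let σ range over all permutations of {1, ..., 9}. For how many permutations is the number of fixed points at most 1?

266993

# with exactly i fixed is C(9,i)·!(9-i); sum over i=0..1:
  i=0: C(9,0)·!9 = 1·133496 = 133496
  i=1: C(9,1)·!8 = 9·14833 = 133497
Total = 266993.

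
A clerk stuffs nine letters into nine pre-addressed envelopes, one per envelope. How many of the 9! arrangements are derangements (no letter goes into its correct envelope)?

The subfactorial !9 = [9!/e] (nearest integer).
9! = 362880, and 362880/e ≈ 133496.09, so !9 = 133496.

133496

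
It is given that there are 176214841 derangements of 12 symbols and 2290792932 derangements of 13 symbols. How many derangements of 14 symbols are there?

32071101049

!14 = (14-1)·(!13 + !12) = 13·(2290792932 + 176214841) = 13·2467007773 = 32071101049.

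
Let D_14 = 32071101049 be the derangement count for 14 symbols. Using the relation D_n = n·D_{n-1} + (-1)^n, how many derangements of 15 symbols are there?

481066515734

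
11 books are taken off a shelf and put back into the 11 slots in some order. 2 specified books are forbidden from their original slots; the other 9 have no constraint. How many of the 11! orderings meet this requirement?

Inclusion-exclusion on the 2 forbidden self-matches:
Σ_{j=0}^{2} (-1)^j C(2,j)(11-j)!
= C(2,0)·11! - C(2,1)·10! + C(2,2)·9!
= 39916800 - 7257600 + 362880
= 33022080

33022080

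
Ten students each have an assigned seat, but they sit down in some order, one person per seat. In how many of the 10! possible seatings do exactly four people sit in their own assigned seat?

Pick the 4 fixed positions: C(10,4) = 210 ways.
The remaining 6 must be deranged: !6 = 265.
Total: 210 × 265 = 55650.

55650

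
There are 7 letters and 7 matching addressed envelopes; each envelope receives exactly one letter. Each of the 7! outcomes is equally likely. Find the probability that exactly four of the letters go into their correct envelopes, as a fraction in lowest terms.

1/72

Favorable outcomes: C(7,4)·!3 = 35·2 = 70.
Total outcomes: 7! = 5040.
Probability = 70/5040 = 1/72.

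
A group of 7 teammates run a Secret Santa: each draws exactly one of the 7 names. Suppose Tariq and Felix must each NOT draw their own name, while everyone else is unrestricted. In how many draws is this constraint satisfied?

3720

Inclusion-exclusion on the 2 forbidden self-matches:
Σ_{j=0}^{2} (-1)^j C(2,j)(7-j)!
= C(2,0)·7! - C(2,1)·6! + C(2,2)·5!
= 5040 - 1440 + 120
= 3720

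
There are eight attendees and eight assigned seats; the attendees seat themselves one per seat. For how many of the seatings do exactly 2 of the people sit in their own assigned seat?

7420

Pick the 2 fixed positions: C(8,2) = 28 ways.
The remaining 6 must be deranged: !6 = 265.
Total: 28 × 265 = 7420.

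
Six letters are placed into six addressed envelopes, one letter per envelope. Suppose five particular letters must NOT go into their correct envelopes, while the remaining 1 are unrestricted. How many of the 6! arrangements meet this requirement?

Let A_j be the event that the j-th constrained one is fixed. By inclusion-exclusion over the 5 events:
Σ_{j=0}^{5} (-1)^j C(5,j)(6-j)!
= C(5,0)·6! - C(5,1)·5! + C(5,2)·4! - C(5,3)·3! + C(5,4)·2! - C(5,5)·1!
= 720 - 600 + 240 - 60 + 10 - 1
= 309

309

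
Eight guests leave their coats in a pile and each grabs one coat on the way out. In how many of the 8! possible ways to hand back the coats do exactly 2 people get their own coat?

7420

Choose which 2 of the 8 are fixed: C(8,2) = 28.
The remaining 6 must be deranged: !6 = 265.
Total: 28 × 265 = 7420.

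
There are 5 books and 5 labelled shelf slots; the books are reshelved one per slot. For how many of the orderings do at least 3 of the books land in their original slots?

11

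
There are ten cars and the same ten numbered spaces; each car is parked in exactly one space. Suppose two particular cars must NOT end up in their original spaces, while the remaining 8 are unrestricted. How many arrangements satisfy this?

2943360

Inclusion-exclusion on the 2 forbidden self-matches:
Σ_{j=0}^{2} (-1)^j C(2,j)(10-j)!
= C(2,0)·10! - C(2,1)·9! + C(2,2)·8!
= 3628800 - 725760 + 40320
= 2943360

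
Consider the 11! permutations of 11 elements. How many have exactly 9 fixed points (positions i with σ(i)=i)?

Pick the 9 fixed positions: C(11,9) = 55 ways.
The other 2 form a derangement: !2 = 1.
Total: 55 × 1 = 55.

55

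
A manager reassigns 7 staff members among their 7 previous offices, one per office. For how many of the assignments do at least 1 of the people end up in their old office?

Sum C(7,i)·!(7-i) for i = 1..7:
  i=1: C(7,1)·!6 = 7·265 = 1855
  i=2: C(7,2)·!5 = 21·44 = 924
  i=3: C(7,3)·!4 = 35·9 = 315
  i=4: C(7,4)·!3 = 35·2 = 70
  i=5: C(7,5)·!2 = 21·1 = 21
  i=6: C(7,6)·!1 = 7·0 = 0
  i=7: C(7,7)·!0 = 1·1 = 1
Total = 3186.

3186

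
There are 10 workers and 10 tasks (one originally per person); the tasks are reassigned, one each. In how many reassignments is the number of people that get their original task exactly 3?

222480

Pick the 3 fixed positions: C(10,3) = 120 ways.
The remaining 7 must be deranged: !7 = 1854.
Total: 120 × 1854 = 222480.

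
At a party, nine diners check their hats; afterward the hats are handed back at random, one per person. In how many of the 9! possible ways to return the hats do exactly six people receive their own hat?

168

Pick the 6 fixed positions: C(9,6) = 84 ways.
The other 3 form a derangement: !3 = 2.
Total: 84 × 2 = 168.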